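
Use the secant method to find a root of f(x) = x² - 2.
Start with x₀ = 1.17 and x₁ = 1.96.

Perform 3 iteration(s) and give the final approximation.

f(x) = x² - 2
x₀ = 1.17, x₁ = 1.96

Secant formula: x_{n+1} = x_n - f(x_n)(x_n - x_{n-1})/(f(x_n) - f(x_{n-1}))

Iteration 1:
  f(1.170000) = -0.631100
  f(1.960000) = 1.841600
  x_2 = 1.960000 - 1.841600×(1.960000 - 1.170000)/(1.841600 - (-0.631100))
       = 1.371629
Iteration 2:
  f(1.960000) = 1.841600
  f(1.371629) = -0.118633
  x_3 = 1.371629 - (-0.118633)×(1.371629 - 1.960000)/(-0.118633 - 1.841600)
       = 1.407237
Iteration 3:
  f(1.371629) = -0.118633
  f(1.407237) = -0.019683
  x_4 = 1.407237 - (-0.019683)×(1.407237 - 1.371629)/(-0.019683 - (-0.118633))
       = 1.414320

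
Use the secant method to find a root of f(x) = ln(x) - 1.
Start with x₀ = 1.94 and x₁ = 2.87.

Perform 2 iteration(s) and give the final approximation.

f(x) = ln(x) - 1
x₀ = 1.94, x₁ = 2.87

Secant formula: x_{n+1} = x_n - f(x_n)(x_n - x_{n-1})/(f(x_n) - f(x_{n-1}))

Iteration 1:
  f(1.940000) = -0.337312
  f(2.870000) = 0.054312
  x_2 = 2.870000 - 0.054312×(2.870000 - 1.940000)/(0.054312 - (-0.337312))
       = 2.741024
Iteration 2:
  f(2.870000) = 0.054312
  f(2.741024) = 0.008331
  x_3 = 2.741024 - 0.008331×(2.741024 - 2.870000)/(0.008331 - 0.054312)
       = 2.717654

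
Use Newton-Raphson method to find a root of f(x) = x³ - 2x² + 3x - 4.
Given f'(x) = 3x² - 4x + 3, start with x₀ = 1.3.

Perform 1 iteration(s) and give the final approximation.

f(x) = x³ - 2x² + 3x - 4
f'(x) = 3x² - 4x + 3
x₀ = 1.3

Newton-Raphson formula: x_{n+1} = x_n - f(x_n)/f'(x_n)

Iteration 1:
  f(1.300000) = -1.283000
  f'(1.300000) = 2.870000
  x_1 = 1.300000 - (-1.283000)/2.870000 = 1.747038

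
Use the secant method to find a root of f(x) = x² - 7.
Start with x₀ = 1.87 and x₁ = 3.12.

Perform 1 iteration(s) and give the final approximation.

f(x) = x² - 7
x₀ = 1.87, x₁ = 3.12

Secant formula: x_{n+1} = x_n - f(x_n)(x_n - x_{n-1})/(f(x_n) - f(x_{n-1}))

Iteration 1:
  f(1.870000) = -3.503100
  f(3.120000) = 2.734400
  x_2 = 3.120000 - 2.734400×(3.120000 - 1.870000)/(2.734400 - (-3.503100))
       = 2.572024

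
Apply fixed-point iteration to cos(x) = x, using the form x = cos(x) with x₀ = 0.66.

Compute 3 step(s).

Equation: cos(x) = x
Fixed-point form: x = cos(x)
x₀ = 0.66

x_1 = g(0.660000) = 0.789992
x_2 = g(0.789992) = 0.703851
x_3 = g(0.703851) = 0.762356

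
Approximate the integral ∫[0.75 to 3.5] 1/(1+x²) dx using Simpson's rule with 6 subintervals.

f(x) = 1/(1+x²)
a = 0.75, b = 3.5, n = 6
h = (b - a)/n = 0.458333

Simpson's rule: (h/3)[f(x₀) + 4f(x₁) + 2f(x₂) + ... + f(xₙ)]

x_0 = 0.7500, f(x_0) = 0.640000, coefficient = 1
x_1 = 1.2083, f(x_1) = 0.406493, coefficient = 4
x_2 = 1.6667, f(x_2) = 0.264706, coefficient = 2
x_3 = 2.1250, f(x_3) = 0.181303, coefficient = 4
x_4 = 2.5833, f(x_4) = 0.130317, coefficient = 2
x_5 = 3.0417, f(x_5) = 0.097544, coefficient = 4
x_6 = 3.5000, f(x_6) = 0.075472, coefficient = 1

I ≈ (0.458333/3) × 4.246878 = 0.648829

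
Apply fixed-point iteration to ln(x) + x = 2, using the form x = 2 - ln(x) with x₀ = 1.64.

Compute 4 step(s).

Equation: ln(x) + x = 2
Fixed-point form: x = 2 - ln(x)
x₀ = 1.64

x_1 = g(1.640000) = 1.505304
x_2 = g(1.505304) = 1.591005
x_3 = g(1.591005) = 1.535634
x_4 = g(1.535634) = 1.571057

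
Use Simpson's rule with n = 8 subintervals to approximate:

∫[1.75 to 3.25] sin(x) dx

f(x) = sin(x)
a = 1.75, b = 3.25, n = 8
h = (b - a)/n = 0.187500

Simpson's rule: (h/3)[f(x₀) + 4f(x₁) + 2f(x₂) + ... + f(xₙ)]

x_0 = 1.7500, f(x_0) = 0.983986, coefficient = 1
x_1 = 1.9375, f(x_1) = 0.933514, coefficient = 4
x_2 = 2.1250, f(x_2) = 0.850320, coefficient = 2
x_3 = 2.3125, f(x_3) = 0.737319, coefficient = 4
x_4 = 2.5000, f(x_4) = 0.598472, coefficient = 2
x_5 = 2.6875, f(x_5) = 0.438647, coefficient = 4
x_6 = 2.8750, f(x_6) = 0.263446, coefficient = 2
x_7 = 3.0625, f(x_7) = 0.079010, coefficient = 4
x_8 = 3.2500, f(x_8) = -0.108195, coefficient = 1

I ≈ (0.187500/3) × 13.054228 = 0.815889
Exact value: 0.815884
Error: 0.000006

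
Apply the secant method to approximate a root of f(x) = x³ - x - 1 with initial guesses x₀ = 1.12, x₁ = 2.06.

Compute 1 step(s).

f(x) = x³ - x - 1
x₀ = 1.12, x₁ = 2.06

Secant formula: x_{n+1} = x_n - f(x_n)(x_n - x_{n-1})/(f(x_n) - f(x_{n-1}))

Iteration 1:
  f(1.120000) = -0.715072
  f(2.060000) = 5.681816
  x_2 = 2.060000 - 5.681816×(2.060000 - 1.120000)/(5.681816 - (-0.715072))
       = 1.225077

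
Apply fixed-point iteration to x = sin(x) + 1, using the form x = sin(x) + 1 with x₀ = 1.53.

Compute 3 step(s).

Equation: x = sin(x) + 1
Fixed-point form: x = sin(x) + 1
x₀ = 1.53

x_1 = g(1.530000) = 1.999168
x_2 = g(1.999168) = 1.909643
x_3 = g(1.909643) = 1.943139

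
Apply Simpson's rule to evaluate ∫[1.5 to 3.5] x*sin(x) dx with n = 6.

f(x) = x*sin(x)
a = 1.5, b = 3.5, n = 6
h = (b - a)/n = 0.333333

Simpson's rule: (h/3)[f(x₀) + 4f(x₁) + 2f(x₂) + ... + f(xₙ)]

x_0 = 1.5000, f(x_0) = 1.496242, coefficient = 1
x_1 = 1.8333, f(x_1) = 1.770514, coefficient = 4
x_2 = 2.1667, f(x_2) = 1.793264, coefficient = 2
x_3 = 2.5000, f(x_3) = 1.496180, coefficient = 4
x_4 = 2.8333, f(x_4) = 0.859635, coefficient = 2
x_5 = 3.1667, f(x_5) = -0.079393, coefficient = 4
x_6 = 3.5000, f(x_6) = -1.227741, coefficient = 1

I ≈ (0.333333/3) × 18.323503 = 2.035945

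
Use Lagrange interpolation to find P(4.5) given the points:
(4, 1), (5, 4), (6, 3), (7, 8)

Lagrange interpolation formula:
P(x) = Σ yᵢ × Lᵢ(x)
where Lᵢ(x) = Π_{j≠i} (x - xⱼ)/(xᵢ - xⱼ)

L_0(4.5) = (4.5 - 5)/(4 - 5) × (4.5 - 6)/(4 - 6) × (4.5 - 7)/(4 - 7) = 0.312500
L_1(4.5) = (4.5 - 4)/(5 - 4) × (4.5 - 6)/(5 - 6) × (4.5 - 7)/(5 - 7) = 0.937500
L_2(4.5) = (4.5 - 4)/(6 - 4) × (4.5 - 5)/(6 - 5) × (4.5 - 7)/(6 - 7) = -0.312500
L_3(4.5) = (4.5 - 4)/(7 - 4) × (4.5 - 5)/(7 - 5) × (4.5 - 6)/(7 - 6) = 0.062500

P(4.5) = 1×L_0(4.5) + 4×L_1(4.5) + 3×L_2(4.5) + 8×L_3(4.5)
P(4.5) = 3.625000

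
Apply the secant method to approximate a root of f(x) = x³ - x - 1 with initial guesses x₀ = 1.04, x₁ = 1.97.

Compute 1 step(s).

f(x) = x³ - x - 1
x₀ = 1.04, x₁ = 1.97

Secant formula: x_{n+1} = x_n - f(x_n)(x_n - x_{n-1})/(f(x_n) - f(x_{n-1}))

Iteration 1:
  f(1.040000) = -0.915136
  f(1.970000) = 4.675373
  x_2 = 1.970000 - 4.675373×(1.970000 - 1.040000)/(4.675373 - (-0.915136))
       = 1.192236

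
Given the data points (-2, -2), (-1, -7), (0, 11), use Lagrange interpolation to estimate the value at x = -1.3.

Lagrange interpolation formula:
P(x) = Σ yᵢ × Lᵢ(x)
where Lᵢ(x) = Π_{j≠i} (x - xⱼ)/(xᵢ - xⱼ)

L_0(-1.3) = (-1.3 - (-1))/(-2 - (-1)) × (-1.3 - 0)/(-2 - 0) = 0.195000
L_1(-1.3) = (-1.3 - (-2))/(-1 - (-2)) × (-1.3 - 0)/(-1 - 0) = 0.910000
L_2(-1.3) = (-1.3 - (-2))/(0 - (-2)) × (-1.3 - (-1))/(0 - (-1)) = -0.105000

P(-1.3) = (-2)×L_0(-1.3) + (-7)×L_1(-1.3) + 11×L_2(-1.3)
P(-1.3) = -7.915000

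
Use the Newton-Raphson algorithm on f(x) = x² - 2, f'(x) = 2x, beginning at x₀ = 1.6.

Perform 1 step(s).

f(x) = x² - 2
f'(x) = 2x
x₀ = 1.6

Newton-Raphson formula: x_{n+1} = x_n - f(x_n)/f'(x_n)

Iteration 1:
  f(1.600000) = 0.560000
  f'(1.600000) = 3.200000
  x_1 = 1.600000 - 0.560000/3.200000 = 1.425000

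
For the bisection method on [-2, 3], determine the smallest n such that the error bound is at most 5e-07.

We need (b-a)/2^n ≤ 5e-07
(3 - (-2))/2^n ≤ 5e-07
5/2^n ≤ 5e-07
2^n ≥ 10000000
n ≥ log₂(10000000) = 23.25
n ≥ 24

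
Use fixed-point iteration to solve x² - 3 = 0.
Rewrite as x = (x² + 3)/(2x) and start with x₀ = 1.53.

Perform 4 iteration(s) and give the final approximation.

Equation: x² - 3 = 0
Fixed-point form: x = (x² + 3)/(2x)
x₀ = 1.53

x_1 = g(1.530000) = 1.745392
x_2 = g(1.745392) = 1.732102
x_3 = g(1.732102) = 1.732051
x_4 = g(1.732051) = 1.732051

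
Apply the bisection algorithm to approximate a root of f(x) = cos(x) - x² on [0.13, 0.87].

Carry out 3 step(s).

f(x) = cos(x) - x²
Initial interval: [0.13, 0.87]

Iteration 1:
  c_1 = (0.130000 + 0.870000)/2 = 0.500000
  f(c_1) = f(0.500000) = 0.627583
  f(a) × f(c) ≥ 0, new interval: [0.500000, 0.870000]
Iteration 2:
  c_2 = (0.500000 + 0.870000)/2 = 0.685000
  f(c_2) = f(0.685000) = 0.305194
  f(a) × f(c) ≥ 0, new interval: [0.685000, 0.870000]
Iteration 3:
  c_3 = (0.685000 + 0.870000)/2 = 0.777500
  f(c_3) = f(0.777500) = 0.108163
  f(a) × f(c) ≥ 0, new interval: [0.777500, 0.870000]

After 3 iteration(s), the approximation is c_3 = 0.777500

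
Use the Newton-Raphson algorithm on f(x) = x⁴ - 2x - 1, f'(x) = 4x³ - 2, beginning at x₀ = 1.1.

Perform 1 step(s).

f(x) = x⁴ - 2x - 1
f'(x) = 4x³ - 2
x₀ = 1.1

Newton-Raphson formula: x_{n+1} = x_n - f(x_n)/f'(x_n)

Iteration 1:
  f(1.100000) = -1.735900
  f'(1.100000) = 3.324000
  x_1 = 1.100000 - (-1.735900)/3.324000 = 1.622232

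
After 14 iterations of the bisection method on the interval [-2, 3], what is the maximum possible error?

Bisection error bound: |error| ≤ (b-a)/2^n
|error| ≤ (3 - (-2))/2^14 = 5/2^14
|error| ≤ 0.0003051758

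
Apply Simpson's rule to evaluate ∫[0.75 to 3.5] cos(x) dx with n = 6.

f(x) = cos(x)
a = 0.75, b = 3.5, n = 6
h = (b - a)/n = 0.458333

Simpson's rule: (h/3)[f(x₀) + 4f(x₁) + 2f(x₂) + ... + f(xₙ)]

x_0 = 0.7500, f(x_0) = 0.731689, coefficient = 1
x_1 = 1.2083, f(x_1) = 0.354578, coefficient = 4
x_2 = 1.6667, f(x_2) = -0.095724, coefficient = 2
x_3 = 2.1250, f(x_3) = -0.526266, coefficient = 4
x_4 = 2.5833, f(x_4) = -0.848178, coefficient = 2
x_5 = 3.0417, f(x_5) = -0.995012, coefficient = 4
x_6 = 3.5000, f(x_6) = -0.936457, coefficient = 1

I ≈ (0.458333/3) × -6.759370 = -1.032682
Exact value: -1.032422
Error: 0.000260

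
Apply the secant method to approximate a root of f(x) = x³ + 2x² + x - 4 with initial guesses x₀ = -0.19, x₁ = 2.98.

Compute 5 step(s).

f(x) = x³ + 2x² + x - 4
x₀ = -0.19, x₁ = 2.98

Secant formula: x_{n+1} = x_n - f(x_n)(x_n - x_{n-1})/(f(x_n) - f(x_{n-1}))

Iteration 1:
  f(-0.190000) = -4.124659
  f(2.980000) = 43.204392
  x_2 = 2.980000 - 43.204392×(2.980000 - (-0.190000))/(43.204392 - (-4.124659))
       = 0.086261
Iteration 2:
  f(2.980000) = 43.204392
  f(0.086261) = -3.898215
  x_3 = 0.086261 - (-3.898215)×(0.086261 - 2.980000)/(-3.898215 - 43.204392)
       = 0.325747
Iteration 3:
  f(0.086261) = -3.898215
  f(0.325747) = -3.427465
  x_4 = 0.325747 - (-3.427465)×(0.325747 - 0.086261)/(-3.427465 - (-3.898215))
       = 2.069412
Iteration 4:
  f(0.325747) = -3.427465
  f(2.069412) = 15.496533
  x_5 = 2.069412 - 15.496533×(2.069412 - 0.325747)/(15.496533 - (-3.427465))
       = 0.641555
Iteration 5:
  f(2.069412) = 15.496533
  f(0.641555) = -2.271199
  x_6 = 0.641555 - (-2.271199)×(0.641555 - 2.069412)/(-2.271199 - 15.496533)
       = 0.824074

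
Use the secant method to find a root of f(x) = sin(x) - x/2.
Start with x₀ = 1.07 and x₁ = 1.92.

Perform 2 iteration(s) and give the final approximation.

f(x) = sin(x) - x/2
x₀ = 1.07, x₁ = 1.92

Secant formula: x_{n+1} = x_n - f(x_n)(x_n - x_{n-1})/(f(x_n) - f(x_{n-1}))

Iteration 1:
  f(1.070000) = 0.342201
  f(1.920000) = -0.020355
  x_2 = 1.920000 - (-0.020355)×(1.920000 - 1.070000)/(-0.020355 - 0.342201)
       = 1.872279
Iteration 2:
  f(1.920000) = -0.020355
  f(1.872279) = 0.018757
  x_3 = 1.872279 - 0.018757×(1.872279 - 1.920000)/(0.018757 - (-0.020355))
       = 1.895165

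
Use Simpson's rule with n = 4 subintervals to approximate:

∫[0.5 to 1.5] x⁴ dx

f(x) = x⁴
a = 0.5, b = 1.5, n = 4
h = (b - a)/n = 0.250000

Simpson's rule: (h/3)[f(x₀) + 4f(x₁) + 2f(x₂) + ... + f(xₙ)]

x_0 = 0.5000, f(x_0) = 0.062500, coefficient = 1
x_1 = 0.7500, f(x_1) = 0.316406, coefficient = 4
x_2 = 1.0000, f(x_2) = 1.000000, coefficient = 2
x_3 = 1.2500, f(x_3) = 2.441406, coefficient = 4
x_4 = 1.5000, f(x_4) = 5.062500, coefficient = 1

I ≈ (0.250000/3) × 18.156250 = 1.513021
Exact value: 1.512500
Error: 0.000521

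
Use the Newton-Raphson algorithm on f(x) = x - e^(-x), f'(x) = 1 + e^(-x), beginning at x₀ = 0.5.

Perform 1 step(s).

f(x) = x - e^(-x)
f'(x) = 1 + e^(-x)
x₀ = 0.5

Newton-Raphson formula: x_{n+1} = x_n - f(x_n)/f'(x_n)

Iteration 1:
  f(0.500000) = -0.106531
  f'(0.500000) = 1.606531
  x_1 = 0.500000 - (-0.106531)/1.606531 = 0.566311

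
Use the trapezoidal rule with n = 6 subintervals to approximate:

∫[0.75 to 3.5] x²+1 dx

f(x) = x²+1
a = 0.75, b = 3.5, n = 6
h = (b - a)/n = 0.458333

Trapezoidal rule: (h/2)[f(x₀) + 2f(x₁) + 2f(x₂) + ... + f(xₙ)]

x_0 = 0.7500, f(x_0) = 1.562500, coefficient = 1
x_1 = 1.2083, f(x_1) = 2.460069, coefficient = 2
x_2 = 1.6667, f(x_2) = 3.777778, coefficient = 2
x_3 = 2.1250, f(x_3) = 5.515625, coefficient = 2
x_4 = 2.5833, f(x_4) = 7.673611, coefficient = 2
x_5 = 3.0417, f(x_5) = 10.251736, coefficient = 2
x_6 = 3.5000, f(x_6) = 13.250000, coefficient = 1

I ≈ (0.458333/2) × 74.170139 = 16.997323
Exact value: 16.901042
Error: 0.096282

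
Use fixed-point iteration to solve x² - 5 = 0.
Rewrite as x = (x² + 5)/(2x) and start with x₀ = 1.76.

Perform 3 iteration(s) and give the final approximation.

Equation: x² - 5 = 0
Fixed-point form: x = (x² + 5)/(2x)
x₀ = 1.76

x_1 = g(1.760000) = 2.300455
x_2 = g(2.300455) = 2.236969
x_3 = g(2.236969) = 2.236068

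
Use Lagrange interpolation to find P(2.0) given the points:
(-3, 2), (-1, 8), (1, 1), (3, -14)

Lagrange interpolation formula:
P(x) = Σ yᵢ × Lᵢ(x)
where Lᵢ(x) = Π_{j≠i} (x - xⱼ)/(xᵢ - xⱼ)

L_0(2.0) = (2.0 - (-1))/(-3 - (-1)) × (2.0 - 1)/(-3 - 1) × (2.0 - 3)/(-3 - 3) = 0.062500
L_1(2.0) = (2.0 - (-3))/(-1 - (-3)) × (2.0 - 1)/(-1 - 1) × (2.0 - 3)/(-1 - 3) = -0.312500
L_2(2.0) = (2.0 - (-3))/(1 - (-3)) × (2.0 - (-1))/(1 - (-1)) × (2.0 - 3)/(1 - 3) = 0.937500
L_3(2.0) = (2.0 - (-3))/(3 - (-3)) × (2.0 - (-1))/(3 - (-1)) × (2.0 - 1)/(3 - 1) = 0.312500

P(2.0) = 2×L_0(2.0) + 8×L_1(2.0) + 1×L_2(2.0) + (-14)×L_3(2.0)
P(2.0) = -5.812500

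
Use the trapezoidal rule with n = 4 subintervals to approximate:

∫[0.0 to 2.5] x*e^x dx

f(x) = x*e^x
a = 0.0, b = 2.5, n = 4
h = (b - a)/n = 0.625000

Trapezoidal rule: (h/2)[f(x₀) + 2f(x₁) + 2f(x₂) + ... + f(xₙ)]

x_0 = 0.0000, f(x_0) = 0.000000, coefficient = 1
x_1 = 0.6250, f(x_1) = 1.167654, coefficient = 2
x_2 = 1.2500, f(x_2) = 4.362929, coefficient = 2
x_3 = 1.8750, f(x_3) = 12.226536, coefficient = 2
x_4 = 2.5000, f(x_4) = 30.456235, coefficient = 1

I ≈ (0.625000/2) × 65.970471 = 20.615772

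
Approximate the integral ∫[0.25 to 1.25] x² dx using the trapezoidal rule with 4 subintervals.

f(x) = x²
a = 0.25, b = 1.25, n = 4
h = (b - a)/n = 0.250000

Trapezoidal rule: (h/2)[f(x₀) + 2f(x₁) + 2f(x₂) + ... + f(xₙ)]

x_0 = 0.2500, f(x_0) = 0.062500, coefficient = 1
x_1 = 0.5000, f(x_1) = 0.250000, coefficient = 2
x_2 = 0.7500, f(x_2) = 0.562500, coefficient = 2
x_3 = 1.0000, f(x_3) = 1.000000, coefficient = 2
x_4 = 1.2500, f(x_4) = 1.562500, coefficient = 1

I ≈ (0.250000/2) × 5.250000 = 0.656250
Exact value: 0.645833
Error: 0.010417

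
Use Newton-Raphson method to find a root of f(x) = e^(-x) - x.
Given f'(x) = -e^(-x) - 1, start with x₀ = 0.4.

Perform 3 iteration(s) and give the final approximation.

f(x) = e^(-x) - x
f'(x) = -e^(-x) - 1
x₀ = 0.4

Newton-Raphson formula: x_{n+1} = x_n - f(x_n)/f'(x_n)

Iteration 1:
  f(0.400000) = 0.270320
  f'(0.400000) = -1.670320
  x_1 = 0.400000 - 0.270320/(-1.670320) = 0.561837
Iteration 2:
  f(0.561837) = 0.008323
  f'(0.561837) = -1.570161
  x_2 = 0.561837 - 0.008323/(-1.570161) = 0.567138
Iteration 3:
  f(0.567138) = 0.000008
  f'(0.567138) = -1.567146
  x_3 = 0.567138 - 0.000008/(-1.567146) = 0.567143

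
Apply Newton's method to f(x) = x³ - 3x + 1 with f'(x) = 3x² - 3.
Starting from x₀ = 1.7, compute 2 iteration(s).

f(x) = x³ - 3x + 1
f'(x) = 3x² - 3
x₀ = 1.7

Newton-Raphson formula: x_{n+1} = x_n - f(x_n)/f'(x_n)

Iteration 1:
  f(1.700000) = 0.813000
  f'(1.700000) = 5.670000
  x_1 = 1.700000 - 0.813000/5.670000 = 1.556614
Iteration 2:
  f(1.556614) = 0.101906
  f'(1.556614) = 4.269139
  x_2 = 1.556614 - 0.101906/4.269139 = 1.532743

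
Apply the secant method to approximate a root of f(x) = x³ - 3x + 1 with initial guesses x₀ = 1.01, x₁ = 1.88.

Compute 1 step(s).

f(x) = x³ - 3x + 1
x₀ = 1.01, x₁ = 1.88

Secant formula: x_{n+1} = x_n - f(x_n)(x_n - x_{n-1})/(f(x_n) - f(x_{n-1}))

Iteration 1:
  f(1.010000) = -0.999699
  f(1.880000) = 2.004672
  x_2 = 1.880000 - 2.004672×(1.880000 - 1.010000)/(2.004672 - (-0.999699))
       = 1.299491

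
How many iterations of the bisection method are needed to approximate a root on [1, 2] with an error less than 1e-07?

We need (b-a)/2^n ≤ 1e-07
(2 - 1)/2^n ≤ 1e-07
1/2^n ≤ 1e-07
2^n ≥ 10000000
n ≥ log₂(10000000) = 23.25
n ≥ 24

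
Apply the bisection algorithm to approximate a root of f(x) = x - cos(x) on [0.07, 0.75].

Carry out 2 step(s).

f(x) = x - cos(x)
Initial interval: [0.07, 0.75]

Iteration 1:
  c_1 = (0.070000 + 0.750000)/2 = 0.410000
  f(c_1) = f(0.410000) = -0.507121
  f(a) × f(c) ≥ 0, new interval: [0.410000, 0.750000]
Iteration 2:
  c_2 = (0.410000 + 0.750000)/2 = 0.580000
  f(c_2) = f(0.580000) = -0.256463
  f(a) × f(c) ≥ 0, new interval: [0.580000, 0.750000]

After 2 iteration(s), the approximation is c_2 = 0.580000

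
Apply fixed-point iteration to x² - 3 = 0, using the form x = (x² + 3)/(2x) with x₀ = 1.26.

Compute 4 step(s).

Equation: x² - 3 = 0
Fixed-point form: x = (x² + 3)/(2x)
x₀ = 1.26

x_1 = g(1.260000) = 1.820476
x_2 = g(1.820476) = 1.734198
x_3 = g(1.734198) = 1.732052
x_4 = g(1.732052) = 1.732051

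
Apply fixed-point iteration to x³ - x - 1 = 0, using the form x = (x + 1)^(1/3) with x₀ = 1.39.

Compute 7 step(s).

Equation: x³ - x - 1 = 0
Fixed-point form: x = (x + 1)^(1/3)
x₀ = 1.39

x_1 = g(1.390000) = 1.337004
x_2 = g(1.337004) = 1.327048
x_3 = g(1.327048) = 1.325160
x_4 = g(1.325160) = 1.324802
x_5 = g(1.324802) = 1.324734
x_6 = g(1.324734) = 1.324721
x_7 = g(1.324721) = 1.324719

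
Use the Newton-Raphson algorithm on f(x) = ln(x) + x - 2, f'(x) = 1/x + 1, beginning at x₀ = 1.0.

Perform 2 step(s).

f(x) = ln(x) + x - 2
f'(x) = 1/x + 1
x₀ = 1.0

Newton-Raphson formula: x_{n+1} = x_n - f(x_n)/f'(x_n)

Iteration 1:
  f(1.000000) = -1.000000
  f'(1.000000) = 2.000000
  x_1 = 1.000000 - (-1.000000)/2.000000 = 1.500000
Iteration 2:
  f(1.500000) = -0.094535
  f'(1.500000) = 1.666667
  x_2 = 1.500000 - (-0.094535)/1.666667 = 1.556721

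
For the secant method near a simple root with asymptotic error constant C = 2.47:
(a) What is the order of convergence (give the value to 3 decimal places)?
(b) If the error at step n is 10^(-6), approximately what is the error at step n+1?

(a) Secant method has superlinear convergence with order φ = (1+√5)/2 ≈ 1.618.
    This means |e_{n+1}| ≈ C|e_n|^1.618.

(b) With |e_n| = 10^(-6) and C = 2.47:
    |e_{n+1}| ≈ 2.47 × (10^(-6))^1.618 = 2.47 × 10^(-9.71)

(a) ≈ 1.618 (golden ratio); (b) |e_{n+1}| ≈ 4.836e-10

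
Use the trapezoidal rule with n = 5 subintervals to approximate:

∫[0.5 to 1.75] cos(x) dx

f(x) = cos(x)
a = 0.5, b = 1.75, n = 5
h = (b - a)/n = 0.250000

Trapezoidal rule: (h/2)[f(x₀) + 2f(x₁) + 2f(x₂) + ... + f(xₙ)]

x_0 = 0.5000, f(x_0) = 0.877583, coefficient = 1
x_1 = 0.7500, f(x_1) = 0.731689, coefficient = 2
x_2 = 1.0000, f(x_2) = 0.540302, coefficient = 2
x_3 = 1.2500, f(x_3) = 0.315322, coefficient = 2
x_4 = 1.5000, f(x_4) = 0.070737, coefficient = 2
x_5 = 1.7500, f(x_5) = -0.178246, coefficient = 1

I ≈ (0.250000/2) × 4.015438 = 0.501930
Exact value: 0.504560
Error: 0.002631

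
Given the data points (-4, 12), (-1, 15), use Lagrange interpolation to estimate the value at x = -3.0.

Lagrange interpolation formula:
P(x) = Σ yᵢ × Lᵢ(x)
where Lᵢ(x) = Π_{j≠i} (x - xⱼ)/(xᵢ - xⱼ)

L_0(-3.0) = (-3.0 - (-1))/(-4 - (-1)) = 0.666667
L_1(-3.0) = (-3.0 - (-4))/(-1 - (-4)) = 0.333333

P(-3.0) = 12×L_0(-3.0) + 15×L_1(-3.0)
P(-3.0) = 13.000000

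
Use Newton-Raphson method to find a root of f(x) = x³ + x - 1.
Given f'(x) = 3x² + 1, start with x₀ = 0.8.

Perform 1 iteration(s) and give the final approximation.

f(x) = x³ + x - 1
f'(x) = 3x² + 1
x₀ = 0.8

Newton-Raphson formula: x_{n+1} = x_n - f(x_n)/f'(x_n)

Iteration 1:
  f(0.800000) = 0.312000
  f'(0.800000) = 2.920000
  x_1 = 0.800000 - 0.312000/2.920000 = 0.693151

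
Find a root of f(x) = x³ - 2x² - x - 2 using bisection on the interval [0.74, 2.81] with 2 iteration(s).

f(x) = x³ - 2x² - x - 2
Initial interval: [0.74, 2.81]

Iteration 1:
  c_1 = (0.740000 + 2.810000)/2 = 1.775000
  f(c_1) = f(1.775000) = -4.483891
  f(a) × f(c) ≥ 0, new interval: [1.775000, 2.810000]
Iteration 2:
  c_2 = (1.775000 + 2.810000)/2 = 2.292500
  f(c_2) = f(2.292500) = -2.755250
  f(a) × f(c) ≥ 0, new interval: [2.292500, 2.810000]

After 2 iteration(s), the approximation is c_2 = 2.292500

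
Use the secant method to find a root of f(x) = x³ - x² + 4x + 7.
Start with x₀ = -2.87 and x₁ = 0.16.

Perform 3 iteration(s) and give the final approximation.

f(x) = x³ - x² + 4x + 7
x₀ = -2.87, x₁ = 0.16

Secant formula: x_{n+1} = x_n - f(x_n)(x_n - x_{n-1})/(f(x_n) - f(x_{n-1}))

Iteration 1:
  f(-2.870000) = -36.356803
  f(0.160000) = 7.618496
  x_2 = 0.160000 - 7.618496×(0.160000 - (-2.870000))/(7.618496 - (-36.356803))
       = -0.364932
Iteration 2:
  f(0.160000) = 7.618496
  f(-0.364932) = 5.358497
  x_3 = -0.364932 - 5.358497×(-0.364932 - 0.160000)/(5.358497 - 7.618496)
       = -1.609555
Iteration 3:
  f(-0.364932) = 5.358497
  f(-1.609555) = -6.198704
  x_4 = -1.609555 - (-6.198704)×(-1.609555 - (-0.364932))/(-6.198704 - 5.358497)
       = -0.942001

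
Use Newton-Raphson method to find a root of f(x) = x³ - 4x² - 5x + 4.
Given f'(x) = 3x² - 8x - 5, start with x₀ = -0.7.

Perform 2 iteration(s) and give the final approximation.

f(x) = x³ - 4x² - 5x + 4
f'(x) = 3x² - 8x - 5
x₀ = -0.7

Newton-Raphson formula: x_{n+1} = x_n - f(x_n)/f'(x_n)

Iteration 1:
  f(-0.700000) = 5.197000
  f'(-0.700000) = 2.070000
  x_1 = -0.700000 - 5.197000/2.070000 = -3.210628
Iteration 2:
  f(-3.210628) = -54.274967
  f'(-3.210628) = 51.609421
  x_2 = -3.210628 - (-54.274967)/51.609421 = -2.158980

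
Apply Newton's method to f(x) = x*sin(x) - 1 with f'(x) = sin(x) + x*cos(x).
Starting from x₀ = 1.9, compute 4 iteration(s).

f(x) = x*sin(x) - 1
f'(x) = sin(x) + x*cos(x)
x₀ = 1.9

Newton-Raphson formula: x_{n+1} = x_n - f(x_n)/f'(x_n)

Iteration 1:
  f(1.900000) = 0.797970
  f'(1.900000) = 0.332050
  x_1 = 1.900000 - 0.797970/0.332050 = -0.503163
Iteration 2:
  f(-0.503163) = -0.757375
  f'(-0.503163) = -0.923001
  x_2 = -0.503163 - (-0.757375)/(-0.923001) = -1.323720
Iteration 3:
  f(-1.323720) = 0.283521
  f'(-1.323720) = -1.293374
  x_3 = -1.323720 - 0.283521/(-1.293374) = -1.104510
Iteration 4:
  f(-1.104510) = -0.013403
  f'(-1.104510) = -1.389801
  x_4 = -1.104510 - (-0.013403)/(-1.389801) = -1.114154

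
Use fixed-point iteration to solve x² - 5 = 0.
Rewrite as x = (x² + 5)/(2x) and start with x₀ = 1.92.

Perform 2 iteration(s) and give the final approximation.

Equation: x² - 5 = 0
Fixed-point form: x = (x² + 5)/(2x)
x₀ = 1.92

x_1 = g(1.920000) = 2.262083
x_2 = g(2.262083) = 2.236218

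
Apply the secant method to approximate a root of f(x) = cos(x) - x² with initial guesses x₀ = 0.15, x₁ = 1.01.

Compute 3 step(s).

f(x) = cos(x) - x²
x₀ = 0.15, x₁ = 1.01

Secant formula: x_{n+1} = x_n - f(x_n)(x_n - x_{n-1})/(f(x_n) - f(x_{n-1}))

Iteration 1:
  f(0.150000) = 0.966271
  f(1.010000) = -0.488239
  x_2 = 1.010000 - (-0.488239)×(1.010000 - 0.150000)/(-0.488239 - 0.966271)
       = 0.721322
Iteration 2:
  f(1.010000) = -0.488239
  f(0.721322) = 0.230629
  x_3 = 0.721322 - 0.230629×(0.721322 - 1.010000)/(0.230629 - (-0.488239))
       = 0.813936
Iteration 3:
  f(0.721322) = 0.230629
  f(0.813936) = 0.024150
  x_4 = 0.813936 - 0.024150×(0.813936 - 0.721322)/(0.024150 - 0.230629)
       = 0.824769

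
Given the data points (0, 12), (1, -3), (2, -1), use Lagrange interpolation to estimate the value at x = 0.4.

Lagrange interpolation formula:
P(x) = Σ yᵢ × Lᵢ(x)
where Lᵢ(x) = Π_{j≠i} (x - xⱼ)/(xᵢ - xⱼ)

L_0(0.4) = (0.4 - 1)/(0 - 1) × (0.4 - 2)/(0 - 2) = 0.480000
L_1(0.4) = (0.4 - 0)/(1 - 0) × (0.4 - 2)/(1 - 2) = 0.640000
L_2(0.4) = (0.4 - 0)/(2 - 0) × (0.4 - 1)/(2 - 1) = -0.120000

P(0.4) = 12×L_0(0.4) + (-3)×L_1(0.4) + (-1)×L_2(0.4)
P(0.4) = 3.960000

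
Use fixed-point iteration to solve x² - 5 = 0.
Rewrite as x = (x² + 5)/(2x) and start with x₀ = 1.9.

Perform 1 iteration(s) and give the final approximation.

Equation: x² - 5 = 0
Fixed-point form: x = (x² + 5)/(2x)
x₀ = 1.9

x_1 = g(1.900000) = 2.265789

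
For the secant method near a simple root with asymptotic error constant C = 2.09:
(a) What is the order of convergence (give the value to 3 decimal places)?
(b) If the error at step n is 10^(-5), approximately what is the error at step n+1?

(a) Secant method has superlinear convergence with order φ = (1+√5)/2 ≈ 1.618.
    This means |e_{n+1}| ≈ C|e_n|^1.618.

(b) With |e_n| = 10^(-5) and C = 2.09:
    |e_{n+1}| ≈ 2.09 × (10^(-5))^1.618 = 2.09 × 10^(-8.09)

(a) ≈ 1.618 (golden ratio); (b) |e_{n+1}| ≈ 1.698e-08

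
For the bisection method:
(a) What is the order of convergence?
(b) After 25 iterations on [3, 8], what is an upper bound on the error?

(a) Bisection has linear (order 1) convergence; the error is halved each step.

(b) Error bound = (b-a)/2^n = (8 - 3)/2^{25}
    = 5/2^{25}

(a) 1 (linear); (b) error ≤ 1.49e-07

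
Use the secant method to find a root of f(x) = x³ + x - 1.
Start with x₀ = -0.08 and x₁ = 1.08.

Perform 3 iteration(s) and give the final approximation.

f(x) = x³ + x - 1
x₀ = -0.08, x₁ = 1.08

Secant formula: x_{n+1} = x_n - f(x_n)(x_n - x_{n-1})/(f(x_n) - f(x_{n-1}))

Iteration 1:
  f(-0.080000) = -1.080512
  f(1.080000) = 1.339712
  x_2 = 1.080000 - 1.339712×(1.080000 - (-0.080000))/(1.339712 - (-1.080512))
       = 0.437883
Iteration 2:
  f(1.080000) = 1.339712
  f(0.437883) = -0.478156
  x_3 = 0.437883 - (-0.478156)×(0.437883 - 1.080000)/(-0.478156 - 1.339712)
       = 0.606780
Iteration 3:
  f(0.437883) = -0.478156
  f(0.606780) = -0.169814
  x_4 = 0.606780 - (-0.169814)×(0.606780 - 0.437883)/(-0.169814 - (-0.478156))
       = 0.699797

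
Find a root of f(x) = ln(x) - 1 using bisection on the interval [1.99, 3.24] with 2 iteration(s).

f(x) = ln(x) - 1
Initial interval: [1.99, 3.24]

Iteration 1:
  c_1 = (1.990000 + 3.240000)/2 = 2.615000
  f(c_1) = f(2.615000) = -0.038736
  f(a) × f(c) ≥ 0, new interval: [2.615000, 3.240000]
Iteration 2:
  c_2 = (2.615000 + 3.240000)/2 = 2.927500
  f(c_2) = f(2.927500) = 0.074149
  f(a) × f(c) < 0, new interval: [2.615000, 2.927500]

After 2 iteration(s), the approximation is c_2 = 2.927500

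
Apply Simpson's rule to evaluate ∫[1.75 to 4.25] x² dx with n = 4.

f(x) = x²
a = 1.75, b = 4.25, n = 4
h = (b - a)/n = 0.625000

Simpson's rule: (h/3)[f(x₀) + 4f(x₁) + 2f(x₂) + ... + f(xₙ)]

x_0 = 1.7500, f(x_0) = 3.062500, coefficient = 1
x_1 = 2.3750, f(x_1) = 5.640625, coefficient = 4
x_2 = 3.0000, f(x_2) = 9.000000, coefficient = 2
x_3 = 3.6250, f(x_3) = 13.140625, coefficient = 4
x_4 = 4.2500, f(x_4) = 18.062500, coefficient = 1

I ≈ (0.625000/3) × 114.250000 = 23.802083
Exact value: 23.802083
Error: 0.000000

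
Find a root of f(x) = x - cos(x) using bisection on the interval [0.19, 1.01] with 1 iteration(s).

f(x) = x - cos(x)
Initial interval: [0.19, 1.01]

Iteration 1:
  c_1 = (0.190000 + 1.010000)/2 = 0.600000
  f(c_1) = f(0.600000) = -0.225336
  f(a) × f(c) ≥ 0, new interval: [0.600000, 1.010000]

After 1 iteration(s), the approximation is c_1 = 0.600000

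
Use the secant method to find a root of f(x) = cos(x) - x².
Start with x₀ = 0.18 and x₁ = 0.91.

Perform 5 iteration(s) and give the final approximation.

f(x) = cos(x) - x²
x₀ = 0.18, x₁ = 0.91

Secant formula: x_{n+1} = x_n - f(x_n)(x_n - x_{n-1})/(f(x_n) - f(x_{n-1}))

Iteration 1:
  f(0.180000) = 0.951444
  f(0.910000) = -0.214354
  x_2 = 0.910000 - (-0.214354)×(0.910000 - 0.180000)/(-0.214354 - 0.951444)
       = 0.775776
Iteration 2:
  f(0.910000) = -0.214354
  f(0.775776) = 0.112050
  x_3 = 0.775776 - 0.112050×(0.775776 - 0.910000)/(0.112050 - (-0.214354))
       = 0.821853
Iteration 3:
  f(0.775776) = 0.112050
  f(0.821853) = 0.005423
  x_4 = 0.821853 - 0.005423×(0.821853 - 0.775776)/(0.005423 - 0.112050)
       = 0.824196
Iteration 4:
  f(0.821853) = 0.005423
  f(0.824196) = -0.000153
  x_5 = 0.824196 - (-0.000153)×(0.824196 - 0.821853)/(-0.000153 - 0.005423)
       = 0.824132
Iteration 5:
  f(0.824196) = -0.000153
  f(0.824132) = 0.000000
  x_6 = 0.824132 - 0.000000×(0.824132 - 0.824196)/(0.000000 - (-0.000153))
       = 0.824132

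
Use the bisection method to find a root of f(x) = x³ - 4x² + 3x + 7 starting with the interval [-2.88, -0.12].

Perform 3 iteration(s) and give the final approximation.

f(x) = x³ - 4x² + 3x + 7
Initial interval: [-2.88, -0.12]

Iteration 1:
  c_1 = (-2.880000 + (-0.120000))/2 = -1.500000
  f(c_1) = f(-1.500000) = -9.875000
  f(a) × f(c) ≥ 0, new interval: [-1.500000, -0.120000]
Iteration 2:
  c_2 = (-1.500000 + (-0.120000))/2 = -0.810000
  f(c_2) = f(-0.810000) = 1.414159
  f(a) × f(c) < 0, new interval: [-1.500000, -0.810000]
Iteration 3:
  c_3 = (-1.500000 + (-0.810000))/2 = -1.155000
  f(c_3) = f(-1.155000) = -3.341899
  f(a) × f(c) ≥ 0, new interval: [-1.155000, -0.810000]

After 3 iteration(s), the approximation is c_3 = -1.155000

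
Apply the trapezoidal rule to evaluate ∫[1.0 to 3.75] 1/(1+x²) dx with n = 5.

f(x) = 1/(1+x²)
a = 1.0, b = 3.75, n = 5
h = (b - a)/n = 0.550000

Trapezoidal rule: (h/2)[f(x₀) + 2f(x₁) + 2f(x₂) + ... + f(xₙ)]

x_0 = 1.0000, f(x_0) = 0.500000, coefficient = 1
x_1 = 1.5500, f(x_1) = 0.293902, coefficient = 2
x_2 = 2.1000, f(x_2) = 0.184843, coefficient = 2
x_3 = 2.6500, f(x_3) = 0.124649, coefficient = 2
x_4 = 3.2000, f(x_4) = 0.088968, coefficient = 2
x_5 = 3.7500, f(x_5) = 0.066390, coefficient = 1

I ≈ (0.550000/2) × 1.951114 = 0.536556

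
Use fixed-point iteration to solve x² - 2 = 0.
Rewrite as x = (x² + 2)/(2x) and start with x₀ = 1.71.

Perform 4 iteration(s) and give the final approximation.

Equation: x² - 2 = 0
Fixed-point form: x = (x² + 2)/(2x)
x₀ = 1.71

x_1 = g(1.710000) = 1.439795
x_2 = g(1.439795) = 1.414441
x_3 = g(1.414441) = 1.414214
x_4 = g(1.414214) = 1.414214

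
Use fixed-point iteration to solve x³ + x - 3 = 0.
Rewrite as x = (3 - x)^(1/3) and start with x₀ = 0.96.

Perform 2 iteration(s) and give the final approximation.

Equation: x³ + x - 3 = 0
Fixed-point form: x = (3 - x)^(1/3)
x₀ = 0.96

x_1 = g(0.960000) = 1.268265
x_2 = g(1.268265) = 1.200864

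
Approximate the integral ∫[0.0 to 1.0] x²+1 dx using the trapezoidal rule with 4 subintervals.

f(x) = x²+1
a = 0.0, b = 1.0, n = 4
h = (b - a)/n = 0.250000

Trapezoidal rule: (h/2)[f(x₀) + 2f(x₁) + 2f(x₂) + ... + f(xₙ)]

x_0 = 0.0000, f(x_0) = 1.000000, coefficient = 1
x_1 = 0.2500, f(x_1) = 1.062500, coefficient = 2
x_2 = 0.5000, f(x_2) = 1.250000, coefficient = 2
x_3 = 0.7500, f(x_3) = 1.562500, coefficient = 2
x_4 = 1.0000, f(x_4) = 2.000000, coefficient = 1

I ≈ (0.250000/2) × 10.750000 = 1.343750
Exact value: 1.333333
Error: 0.010417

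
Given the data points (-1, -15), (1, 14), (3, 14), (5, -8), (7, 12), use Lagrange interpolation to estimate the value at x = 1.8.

Lagrange interpolation formula:
P(x) = Σ yᵢ × Lᵢ(x)
where Lᵢ(x) = Π_{j≠i} (x - xⱼ)/(xᵢ - xⱼ)

L_0(1.8) = (1.8 - 1)/(-1 - 1) × (1.8 - 3)/(-1 - 3) × (1.8 - 5)/(-1 - 5) × (1.8 - 7)/(-1 - 7) = -0.041600
L_1(1.8) = (1.8 - (-1))/(1 - (-1)) × (1.8 - 3)/(1 - 3) × (1.8 - 5)/(1 - 5) × (1.8 - 7)/(1 - 7) = 0.582400
L_2(1.8) = (1.8 - (-1))/(3 - (-1)) × (1.8 - 1)/(3 - 1) × (1.8 - 5)/(3 - 5) × (1.8 - 7)/(3 - 7) = 0.582400
L_3(1.8) = (1.8 - (-1))/(5 - (-1)) × (1.8 - 1)/(5 - 1) × (1.8 - 3)/(5 - 3) × (1.8 - 7)/(5 - 7) = -0.145600
L_4(1.8) = (1.8 - (-1))/(7 - (-1)) × (1.8 - 1)/(7 - 1) × (1.8 - 3)/(7 - 3) × (1.8 - 5)/(7 - 5) = 0.022400

P(1.8) = (-15)×L_0(1.8) + 14×L_1(1.8) + 14×L_2(1.8) + (-8)×L_3(1.8) + 12×L_4(1.8)
P(1.8) = 18.364800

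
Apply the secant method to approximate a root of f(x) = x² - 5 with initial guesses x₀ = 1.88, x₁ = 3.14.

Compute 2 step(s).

f(x) = x² - 5
x₀ = 1.88, x₁ = 3.14

Secant formula: x_{n+1} = x_n - f(x_n)(x_n - x_{n-1})/(f(x_n) - f(x_{n-1}))

Iteration 1:
  f(1.880000) = -1.465600
  f(3.140000) = 4.859600
  x_2 = 3.140000 - 4.859600×(3.140000 - 1.880000)/(4.859600 - (-1.465600))
       = 2.171952
Iteration 2:
  f(3.140000) = 4.859600
  f(2.171952) = -0.282624
  x_3 = 2.171952 - (-0.282624)×(2.171952 - 3.140000)/(-0.282624 - 4.859600)
       = 2.225157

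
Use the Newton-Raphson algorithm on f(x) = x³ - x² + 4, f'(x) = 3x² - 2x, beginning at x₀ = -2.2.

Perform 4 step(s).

f(x) = x³ - x² + 4
f'(x) = 3x² - 2x
x₀ = -2.2

Newton-Raphson formula: x_{n+1} = x_n - f(x_n)/f'(x_n)

Iteration 1:
  f(-2.200000) = -11.488000
  f'(-2.200000) = 18.920000
  x_1 = -2.200000 - (-11.488000)/18.920000 = -1.592812
Iteration 2:
  f(-1.592812) = -2.578092
  f'(-1.592812) = 10.796772
  x_2 = -1.592812 - (-2.578092)/10.796772 = -1.354028
Iteration 3:
  f(-1.354028) = -0.315858
  f'(-1.354028) = 8.208234
  x_3 = -1.354028 - (-0.315858)/8.208234 = -1.315548
Iteration 4:
  f(-1.315548) = -0.007439
  f'(-1.315548) = 7.823092
  x_4 = -1.315548 - (-0.007439)/7.823092 = -1.314597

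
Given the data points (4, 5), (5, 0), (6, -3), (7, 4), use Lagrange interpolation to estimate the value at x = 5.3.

Lagrange interpolation formula:
P(x) = Σ yᵢ × Lᵢ(x)
where Lᵢ(x) = Π_{j≠i} (x - xⱼ)/(xᵢ - xⱼ)

L_0(5.3) = (5.3 - 5)/(4 - 5) × (5.3 - 6)/(4 - 6) × (5.3 - 7)/(4 - 7) = -0.059500
L_1(5.3) = (5.3 - 4)/(5 - 4) × (5.3 - 6)/(5 - 6) × (5.3 - 7)/(5 - 7) = 0.773500
L_2(5.3) = (5.3 - 4)/(6 - 4) × (5.3 - 5)/(6 - 5) × (5.3 - 7)/(6 - 7) = 0.331500
L_3(5.3) = (5.3 - 4)/(7 - 4) × (5.3 - 5)/(7 - 5) × (5.3 - 6)/(7 - 6) = -0.045500

P(5.3) = 5×L_0(5.3) + 0×L_1(5.3) + (-3)×L_2(5.3) + 4×L_3(5.3)
P(5.3) = -1.474000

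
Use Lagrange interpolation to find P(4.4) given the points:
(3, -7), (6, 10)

Lagrange interpolation formula:
P(x) = Σ yᵢ × Lᵢ(x)
where Lᵢ(x) = Π_{j≠i} (x - xⱼ)/(xᵢ - xⱼ)

L_0(4.4) = (4.4 - 6)/(3 - 6) = 0.533333
L_1(4.4) = (4.4 - 3)/(6 - 3) = 0.466667

P(4.4) = (-7)×L_0(4.4) + 10×L_1(4.4)
P(4.4) = 0.933333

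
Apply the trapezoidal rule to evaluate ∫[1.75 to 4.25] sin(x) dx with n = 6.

f(x) = sin(x)
a = 1.75, b = 4.25, n = 6
h = (b - a)/n = 0.416667

Trapezoidal rule: (h/2)[f(x₀) + 2f(x₁) + 2f(x₂) + ... + f(xₙ)]

x_0 = 1.7500, f(x_0) = 0.983986, coefficient = 1
x_1 = 2.1667, f(x_1) = 0.827660, coefficient = 2
x_2 = 2.5833, f(x_2) = 0.529711, coefficient = 2
x_3 = 3.0000, f(x_3) = 0.141120, coefficient = 2
x_4 = 3.4167, f(x_4) = -0.271618, coefficient = 2
x_5 = 3.8333, f(x_5) = -0.637879, coefficient = 2
x_6 = 4.2500, f(x_6) = -0.894989, coefficient = 1

I ≈ (0.416667/2) × 1.266985 = 0.263955
Exact value: 0.267841
Error: 0.003886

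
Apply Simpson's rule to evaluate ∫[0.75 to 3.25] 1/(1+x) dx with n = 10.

f(x) = 1/(1+x)
a = 0.75, b = 3.25, n = 10
h = (b - a)/n = 0.250000

Simpson's rule: (h/3)[f(x₀) + 4f(x₁) + 2f(x₂) + ... + f(xₙ)]

x_0 = 0.7500, f(x_0) = 0.571429, coefficient = 1
x_1 = 1.0000, f(x_1) = 0.500000, coefficient = 4
x_2 = 1.2500, f(x_2) = 0.444444, coefficient = 2
x_3 = 1.5000, f(x_3) = 0.400000, coefficient = 4
x_4 = 1.7500, f(x_4) = 0.363636, coefficient = 2
x_5 = 2.0000, f(x_5) = 0.333333, coefficient = 4
x_6 = 2.2500, f(x_6) = 0.307692, coefficient = 2
x_7 = 2.5000, f(x_7) = 0.285714, coefficient = 4
x_8 = 2.7500, f(x_8) = 0.266667, coefficient = 2
x_9 = 3.0000, f(x_9) = 0.250000, coefficient = 4
x_10 = 3.2500, f(x_10) = 0.235294, coefficient = 1

I ≈ (0.250000/3) × 10.647793 = 0.887316
Exact value: 0.887303
Error: 0.000013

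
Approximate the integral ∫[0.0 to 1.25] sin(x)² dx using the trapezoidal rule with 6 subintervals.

f(x) = sin(x)²
a = 0.0, b = 1.25, n = 6
h = (b - a)/n = 0.208333

Trapezoidal rule: (h/2)[f(x₀) + 2f(x₁) + 2f(x₂) + ... + f(xₙ)]

x_0 = 0.0000, f(x_0) = 0.000000, coefficient = 1
x_1 = 0.2083, f(x_1) = 0.042778, coefficient = 2
x_2 = 0.4167, f(x_2) = 0.163794, coefficient = 2
x_3 = 0.6250, f(x_3) = 0.342339, coefficient = 2
x_4 = 0.8333, f(x_4) = 0.547862, coefficient = 2
x_5 = 1.0417, f(x_5) = 0.745195, coefficient = 2
x_6 = 1.2500, f(x_6) = 0.900572, coefficient = 1

I ≈ (0.208333/2) × 4.584508 = 0.477553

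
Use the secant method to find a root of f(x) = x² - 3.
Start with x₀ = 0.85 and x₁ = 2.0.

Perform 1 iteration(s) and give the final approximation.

f(x) = x² - 3
x₀ = 0.85, x₁ = 2.0

Secant formula: x_{n+1} = x_n - f(x_n)(x_n - x_{n-1})/(f(x_n) - f(x_{n-1}))

Iteration 1:
  f(0.850000) = -2.277500
  f(2.000000) = 1.000000
  x_2 = 2.000000 - 1.000000×(2.000000 - 0.850000)/(1.000000 - (-2.277500))
       = 1.649123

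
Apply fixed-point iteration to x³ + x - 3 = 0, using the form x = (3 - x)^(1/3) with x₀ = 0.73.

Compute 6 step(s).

Equation: x³ + x - 3 = 0
Fixed-point form: x = (3 - x)^(1/3)
x₀ = 0.73

x_1 = g(0.730000) = 1.314242
x_2 = g(1.314242) = 1.190141
x_3 = g(1.190141) = 1.218657
x_4 = g(1.218657) = 1.212223
x_5 = g(1.212223) = 1.213681
x_6 = g(1.213681) = 1.213351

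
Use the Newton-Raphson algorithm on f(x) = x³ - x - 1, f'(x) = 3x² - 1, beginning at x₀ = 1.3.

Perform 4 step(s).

f(x) = x³ - x - 1
f'(x) = 3x² - 1
x₀ = 1.3

Newton-Raphson formula: x_{n+1} = x_n - f(x_n)/f'(x_n)

Iteration 1:
  f(1.300000) = -0.103000
  f'(1.300000) = 4.070000
  x_1 = 1.300000 - (-0.103000)/4.070000 = 1.325307
Iteration 2:
  f(1.325307) = 0.002514
  f'(1.325307) = 4.269317
  x_2 = 1.325307 - 0.002514/4.269317 = 1.324718
Iteration 3:
  f(1.324718) = 0.000001
  f'(1.324718) = 4.264636
  x_3 = 1.324718 - 0.000001/4.264636 = 1.324718
Iteration 4:
  f(1.324718) = 0.000000
  f'(1.324718) = 4.264633
  x_4 = 1.324718 - 0.000000/4.264633 = 1.324718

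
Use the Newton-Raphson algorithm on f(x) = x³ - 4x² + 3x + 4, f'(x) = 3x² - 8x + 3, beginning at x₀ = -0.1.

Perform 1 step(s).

f(x) = x³ - 4x² + 3x + 4
f'(x) = 3x² - 8x + 3
x₀ = -0.1

Newton-Raphson formula: x_{n+1} = x_n - f(x_n)/f'(x_n)

Iteration 1:
  f(-0.100000) = 3.659000
  f'(-0.100000) = 3.830000
  x_1 = -0.100000 - 3.659000/3.830000 = -1.055352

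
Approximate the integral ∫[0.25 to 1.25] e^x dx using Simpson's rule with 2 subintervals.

f(x) = e^x
a = 0.25, b = 1.25, n = 2
h = (b - a)/n = 0.500000

Simpson's rule: (h/3)[f(x₀) + 4f(x₁) + 2f(x₂) + ... + f(xₙ)]

x_0 = 0.2500, f(x_0) = 1.284025, coefficient = 1
x_1 = 0.7500, f(x_1) = 2.117000, coefficient = 4
x_2 = 1.2500, f(x_2) = 3.490343, coefficient = 1

I ≈ (0.500000/3) × 13.242368 = 2.207061
Exact value: 2.206318
Error: 0.000744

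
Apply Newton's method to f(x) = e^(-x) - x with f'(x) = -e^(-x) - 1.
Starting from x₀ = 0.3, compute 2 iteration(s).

f(x) = e^(-x) - x
f'(x) = -e^(-x) - 1
x₀ = 0.3

Newton-Raphson formula: x_{n+1} = x_n - f(x_n)/f'(x_n)

Iteration 1:
  f(0.300000) = 0.440818
  f'(0.300000) = -1.740818
  x_1 = 0.300000 - 0.440818/(-1.740818) = 0.553225
Iteration 2:
  f(0.553225) = 0.021868
  f'(0.553225) = -1.575092
  x_2 = 0.553225 - 0.021868/(-1.575092) = 0.567108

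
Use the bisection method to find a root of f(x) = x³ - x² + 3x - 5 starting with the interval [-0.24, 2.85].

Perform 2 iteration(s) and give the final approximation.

f(x) = x³ - x² + 3x - 5
Initial interval: [-0.24, 2.85]

Iteration 1:
  c_1 = (-0.240000 + 2.850000)/2 = 1.305000
  f(c_1) = f(1.305000) = -0.565577
  f(a) × f(c) ≥ 0, new interval: [1.305000, 2.850000]
Iteration 2:
  c_2 = (1.305000 + 2.850000)/2 = 2.077500
  f(c_2) = f(2.077500) = 5.882997
  f(a) × f(c) < 0, new interval: [1.305000, 2.077500]

After 2 iteration(s), the approximation is c_2 = 2.077500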